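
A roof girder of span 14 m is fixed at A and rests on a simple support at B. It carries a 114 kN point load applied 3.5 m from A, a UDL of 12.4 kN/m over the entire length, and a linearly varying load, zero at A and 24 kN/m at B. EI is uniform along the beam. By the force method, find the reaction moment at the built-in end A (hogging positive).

Release the roller at B. Primary structure: cantilever fixed at A.
Primary-structure tip deflection at B by superposition:
  point load 114 at a = 3.5: Pa²(3L − a)/(6EI) = 8961/EI
  UDL 12.4: wL⁴/(8EI) = 59545/EI
  triangular load, peak 24 at the free end: 11w₀L⁴/(120EI) = 84515/EI
  δ_0 = 153021/EI
Flexibility coefficient — unit upward force at B: δ_{BB} = L³/(3EI) = 914.7/EI.
Compatibility at B: δ_0 − R_B·δ_{BB} = 0, so R_B = 153021/914.7 = 167.3 kN.
Moment equilibrium about A: M_A = Σ(load moments about A) − R_B·L = 3182 − 167.3×14 = 840 kN·m.

M_A = 840 kN·m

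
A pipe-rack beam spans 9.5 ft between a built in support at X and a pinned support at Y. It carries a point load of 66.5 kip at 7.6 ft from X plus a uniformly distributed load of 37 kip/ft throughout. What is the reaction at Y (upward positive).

Release the roller at Y. Primary structure: cantilever fixed at X.
Deflection at Y on the released cantilever, summing each load's contribution:
  point load 66.5 at a = 7.6: Pa²(3L − a)/(6EI) = 13380/EI
  UDL 37: wL⁴/(8EI) = 37671/EI
  δ_0 = 51051/EI
Tip deflection under a unit load at Y: L³/(3EI) = 285.8/EI.
The prop prevents deflection at Y: R_Y = δ_0/δ_{YY} = 51051/285.8 = 178.6 kip.

R_Y = 178.6 kip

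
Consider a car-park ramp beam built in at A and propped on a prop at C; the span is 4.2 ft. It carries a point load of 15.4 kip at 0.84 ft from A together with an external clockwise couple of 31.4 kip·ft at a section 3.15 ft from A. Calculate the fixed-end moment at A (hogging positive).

M_A = -3.442 kip·ft

Remove the prop at C; the released (primary) structure is a cantilever built in at A.
Primary-structure tip deflection at C by superposition:
  point load 15.4 at a = 0.84: Pa²(3L − a)/(6EI) = 21.3/EI
  clockwise couple 31.4 at a = 3.15: M₀a(2L − a)/(2EI) = 259.6/EI
  δ_0 = 280.9/EI
Flexibility coefficient — unit upward force at C: δ_{CC} = L³/(3EI) = 24.7/EI.
Compatibility at C: δ_0 − R_C·δ_{CC} = 0, so R_C = 280.9/24.7 = 11.38 kip.
Moment equilibrium about A: M_A = Σ(load moments about A) − R_C·L = 44.34 − 11.38×4.2 = -3.442 kip·ft.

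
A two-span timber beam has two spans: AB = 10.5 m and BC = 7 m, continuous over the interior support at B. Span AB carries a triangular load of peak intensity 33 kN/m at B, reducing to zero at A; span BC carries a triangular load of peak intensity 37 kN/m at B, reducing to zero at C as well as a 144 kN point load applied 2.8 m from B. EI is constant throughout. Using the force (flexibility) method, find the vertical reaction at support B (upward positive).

Release continuity at B by inserting a hinge; the redundant is the internal moment M_B. The primary structure is two simply-supported spans AB and BC.
Discontinuity in slope at B on the released structure — sum the simple-span end rotations:
  span AB: triangular load, peak 33: w₀L³/(45EI) = 848.9/EI
  span BC: triangular load, peak 37: w₀L³/(45EI) = 282/EI
  span BC: point load 144 at a = 2.8: Pab(L + b)/(6LEI) = 451.6/EI
  relative rotation θ_0 = (848.9 + 733.6)/EI = 1583/EI
A unit hogging moment at B produces rotation L₁/(3EI) + L₂/(3EI) = 5.833/EI.
Compatibility: M_B·(L₁+L₂)/(3EI) = θ_0, giving M_B = 271.3 kN·m (hogging).
Span AB, ΣM about A with M_B applied at B: R_B^{AB}·10.5 = 1213 + 271.3, so R_B^{AB} = 141.3 kN and R_A = 173.2 − 141.3 = 31.91 kN.
Span BC, ΣM about C: R_B^{BC}·7 = 1209 + 271.3, so R_B^{BC} = 211.5 kN and R_C = 273.5 − 211.5 = 62.01 kN.
R_B = 141.3 + 211.5 = 352.8 kN.

R_B = 352.8 kN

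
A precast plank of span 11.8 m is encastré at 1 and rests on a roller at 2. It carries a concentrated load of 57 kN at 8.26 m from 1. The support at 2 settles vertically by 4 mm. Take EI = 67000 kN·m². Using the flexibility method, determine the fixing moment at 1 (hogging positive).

M_1 = 97.58 kN·m

Choose R_2 as the redundant. The primary structure is the cantilever fixed at 1.
Primary-structure tip deflection at 2 by superposition:
  point load 57 at a = 8.26: Pa²(3L − a)/(6EI) = 17591/EI
Tip deflection under a unit load at 2: L³/(3EI) = 547.7/EI.
With EI = 67000 kN·m²: δ_0 = 0.26255 m and δ_{22} = 0.008174 m/kN.
Compatibility — the beam at 2 must follow the support down by 0.004 m: δ_0 − R_2·δ_{22} = 0.004, so R_2 = (0.26255 − 0.004)/0.008174 = 31.63 kN.
Moment equilibrium about 1: M_1 = Σ(load moments about 1) − R_2·L = 470.8 − 31.63×11.8 = 97.58 kN·m.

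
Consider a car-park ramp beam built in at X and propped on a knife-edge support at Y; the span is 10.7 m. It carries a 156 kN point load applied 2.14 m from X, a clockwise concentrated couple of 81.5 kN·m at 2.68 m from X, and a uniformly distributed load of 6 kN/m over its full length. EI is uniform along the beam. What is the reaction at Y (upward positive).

R_Y = 37.82 kN

Take the reaction at Y as the redundant and release it; the primary structure is a cantilever fixed at X.
Primary-structure tip deflection at Y by superposition:
  point load 156 at a = 2.14: Pa²(3L − a)/(6EI) = 3567/EI
  clockwise couple 81.5 at a = 2.68: M₀a(2L − a)/(2EI) = 2044/EI
  UDL 6: wL⁴/(8EI) = 9831/EI
  δ_0 = 15443/EI
Flexibility coefficient — unit upward force at Y: δ_{YY} = L³/(3EI) = 408.3/EI.
Compatibility at Y: δ_0 − R_Y·δ_{YY} = 0, so R_Y = 15443/408.3 = 37.82 kN.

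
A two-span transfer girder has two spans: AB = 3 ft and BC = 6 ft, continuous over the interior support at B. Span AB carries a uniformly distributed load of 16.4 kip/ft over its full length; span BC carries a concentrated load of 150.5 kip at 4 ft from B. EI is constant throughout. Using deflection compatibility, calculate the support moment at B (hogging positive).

M_B = 95.34 kip·ft

Take M_B as the redundant. Released structure: two simple spans AB and BC with a hinge at B.
End slopes at the hinge B, treating each span as simply supported:
  span AB: UDL 16.4: wL³/(24EI) = 18.45/EI
  span BC: point load 150.5 at a = 4: Pab(L + b)/(6LEI) = 267.6/EI
  relative rotation θ_0 = (18.45 + 267.6)/EI = 286/EI
A unit hogging moment at B produces rotation L₁/(3EI) + L₂/(3EI) = 3/EI.
Slope continuity at B: θ_0 = M_B·3/EI, so M_B = 286/3 = 95.34 kip·ft (hogging).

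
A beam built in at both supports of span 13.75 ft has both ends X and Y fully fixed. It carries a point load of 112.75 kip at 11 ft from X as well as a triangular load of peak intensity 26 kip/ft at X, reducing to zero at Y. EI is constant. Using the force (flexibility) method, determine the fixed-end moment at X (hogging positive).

Release both end moments; the primary structure is a simply-supported span XY with redundants M_X and M_Y.
Simple-span end rotations at X and Y under the given loads:
  at X: point load 112.75 at a = 11: Pab(L + b)/(6LEI) = 682.1/EI
  at Y: point load 112.75 at a = 11: Pab(L + a)/(6LEI) = 1023/EI
  at X: triangular load, peak 26: w₀L³/(45EI) = 1502/EI
  at Y: triangular load, peak 26: 7w₀L³/(360EI) = 1314/EI
  θ_X0 = 2184/EI,  θ_Y0 = 2337/EI
Flexibility coefficients: a unit moment at one end gives L/(3EI) there and L/(6EI) at the far end, so f₁₁ = f₂₂ = 4.583/EI and f₁₂ = f₂₁ = 2.292/EI.
Compatibility — zero rotation at each built-in end:
  4.583 M_X + 2.292 M_Y = 2184
  2.292 M_X + 4.583 M_Y = 2337
Solving the pair gives M_X = 295.4 kip·ft and M_Y = 362.3 kip·ft (hogging).

M_X = 295.4 kip·ft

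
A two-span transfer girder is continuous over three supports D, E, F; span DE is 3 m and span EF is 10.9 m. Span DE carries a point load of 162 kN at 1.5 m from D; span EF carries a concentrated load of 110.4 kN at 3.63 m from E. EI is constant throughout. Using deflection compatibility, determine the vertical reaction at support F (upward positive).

Insert a hinge at E; M_E is the redundant, and each span becomes simply supported.
Rotations at E on the released spans (each span's end-slope, ×1/EI):
  span DE: point load 162 at a = 1.5: Pab(L + a)/(6LEI) = 91.12/EI
  span EF: point load 110.4 at a = 3.63: Pab(L + b)/(6LEI) = 809.4/EI
  relative rotation θ_0 = (91.12 + 809.4)/EI = 900.6/EI
A unit hogging moment at E produces rotation L₁/(3EI) + L₂/(3EI) = 4.633/EI.
Compatibility: M_E·(L₁+L₂)/(3EI) = θ_0, giving M_E = 194.4 kN·m (hogging).
Span EF, ΣM about F: R_E^{EF}·10.9 = 802.6 + 194.4, so R_E^{EF} = 91.47 kN and R_F = 110.4 − 91.47 = 18.93 kN.

R_F = 18.93 kN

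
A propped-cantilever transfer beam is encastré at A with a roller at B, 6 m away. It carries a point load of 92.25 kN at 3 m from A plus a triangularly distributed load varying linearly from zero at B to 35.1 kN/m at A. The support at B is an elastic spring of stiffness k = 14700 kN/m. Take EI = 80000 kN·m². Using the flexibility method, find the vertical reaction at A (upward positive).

R_A = 151.2 kN

Take the reaction at B as the redundant and release it; the primary structure is a cantilever fixed at A.
Primary-structure tip deflection at B by superposition:
  point load 92.25 at a = 3: Pa²(3L − a)/(6EI) = 2076/EI
  triangular load, peak 35.1 at the fixed end: w₀L⁴/(30EI) = 1516/EI
  δ_0 = 3592/EI
Tip deflection under a unit load at B: L³/(3EI) = 72/EI.
With EI = 80000 kN·m²: δ_0 = 0.044899 m and δ_{BB} = 0.0009 m/kN.
Compatibility — the spring shortens by R_B/k under the reaction it provides: δ_0 − R_B·δ_{BB} = R_B/k. With 1/k = 0.000068 m/kN, R_B = δ_0 / (δ_{BB} + 1/k) = 0.044899 / (0.0009 + 0.000068) = 46.38 kN.
Vertical equilibrium: R_A = ΣP − R_B = 197.6 − 46.38 = 151.2 kN.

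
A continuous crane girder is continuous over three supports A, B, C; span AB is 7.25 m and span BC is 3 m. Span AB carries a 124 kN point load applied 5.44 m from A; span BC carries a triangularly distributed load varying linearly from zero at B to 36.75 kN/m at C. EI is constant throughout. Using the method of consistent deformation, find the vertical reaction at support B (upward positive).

Release continuity at B by inserting a hinge; the redundant is the internal moment M_B. The primary structure is two simply-supported spans AB and BC.
Rotations at B on the released spans (each span's end-slope, ×1/EI):
  span AB: point load 124 at a = 5.44: Pab(L + a)/(6LEI) = 356.2/EI
  span BC: triangular load, peak 36.75: 7w₀L³/(360EI) = 19.29/EI
  relative rotation θ_0 = (356.2 + 19.29)/EI = 375.5/EI
A unit hogging moment at B produces rotation L₁/(3EI) + L₂/(3EI) = 3.417/EI.
Compatibility: M_B·(L₁+L₂)/(3EI) = θ_0, giving M_B = 109.9 kN·m (hogging).
Span AB, ΣM about A with M_B applied at B: R_B^{AB}·7.25 = 674.6 + 109.9, so R_B^{AB} = 108.2 kN and R_A = 124 − 108.2 = 15.8 kN.
Span BC, ΣM about C: R_B^{BC}·3 = 55.12 + 109.9, so R_B^{BC} = 55.01 kN and R_C = 55.12 − 55.01 = 0.1183 kN.
R_B = 108.2 + 55.01 = 163.2 kN.

R_B = 163.2 kN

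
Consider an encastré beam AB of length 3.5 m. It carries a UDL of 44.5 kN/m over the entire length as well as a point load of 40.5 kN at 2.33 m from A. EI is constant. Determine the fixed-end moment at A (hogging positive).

Take the two fixed-end moments M_A, M_B as redundants; the released structure is the simple span AB.
On the primary (simply-supported) span, the end slopes from the loading are:
  at A: UDL 44.5: wL³/(24EI) = 79.5/EI
  at B: UDL 44.5: wL³/(24EI) = 79.5/EI
  at A: point load 40.5 at a = 2.33: Pab(L + b)/(6LEI) = 24.55/EI
  at B: point load 40.5 at a = 2.33: Pab(L + a)/(6LEI) = 30.65/EI
  θ_A0 = 104/EI,  θ_B0 = 110.1/EI
Flexibility coefficients: a unit moment at one end gives L/(3EI) there and L/(6EI) at the far end, so f₁₁ = f₂₂ = 1.167/EI and f₁₂ = f₂₁ = 0.5833/EI.
Compatibility — zero rotation at each built-in end:
  1.167 M_A + 0.5833 M_B = 104
  0.5833 M_A + 1.167 M_B = 110.1
Solving the pair gives M_A = 55.97 kN·m and M_B = 66.43 kN·m (hogging).

M_A = 55.97 kN·m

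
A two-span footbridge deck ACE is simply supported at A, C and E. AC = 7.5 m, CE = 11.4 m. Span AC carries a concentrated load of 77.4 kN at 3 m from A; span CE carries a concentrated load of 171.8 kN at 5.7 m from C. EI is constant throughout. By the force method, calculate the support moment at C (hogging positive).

Insert a hinge at C; M_C is the redundant, and each span becomes simply supported.
End slopes at the hinge C, treating each span as simply supported:
  span AC: point load 77.4 at a = 3: Pab(L + a)/(6LEI) = 243.8/EI
  span CE: point load 171.8 at a = 5.7: Pab(L + b)/(6LEI) = 1395/EI
  relative rotation θ_0 = (243.8 + 1395)/EI = 1639/EI
A unit hogging moment at C produces rotation L₁/(3EI) + L₂/(3EI) = 6.3/EI.
Slope continuity at C: θ_0 = M_C·6.3/EI, so M_C = 1639/6.3 = 260.2 kN·m (hogging).

M_C = 260.2 kN·m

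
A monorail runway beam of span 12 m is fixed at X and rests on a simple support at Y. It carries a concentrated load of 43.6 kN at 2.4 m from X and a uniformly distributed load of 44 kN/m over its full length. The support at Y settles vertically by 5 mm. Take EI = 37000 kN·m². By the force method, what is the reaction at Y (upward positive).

Take the reaction at Y as the redundant and release it; the primary structure is a cantilever fixed at X.
Downward deflection at the released point Y due to the loads:
  point load 43.6 at a = 2.4: Pa²(3L − a)/(6EI) = 1406/EI
  UDL 44: wL⁴/(8EI) = 114048/EI
  δ_0 = 115454/EI
Tip deflection under a unit load at Y: L³/(3EI) = 576/EI.
With EI = 37000 kN·m²: δ_0 = 3.1204 m and δ_{YY} = 0.015568 m/kN.
Compatibility — the beam at Y must follow the support down by 0.005 m: δ_0 − R_Y·δ_{YY} = 0.005, so R_Y = (3.1204 − 0.005)/0.015568 = 200.1 kN.

R_Y = 200.1 kN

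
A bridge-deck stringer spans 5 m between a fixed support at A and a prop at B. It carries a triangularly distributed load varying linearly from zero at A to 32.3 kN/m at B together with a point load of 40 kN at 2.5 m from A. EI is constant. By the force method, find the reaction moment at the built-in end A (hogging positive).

Take the reaction at B as the redundant and release it; the primary structure is a cantilever fixed at A.
Deflection at B on the released cantilever, summing each load's contribution:
  triangular load, peak 32.3 at the free end: 11w₀L⁴/(120EI) = 1851/EI
  point load 40 at a = 2.5: Pa²(3L − a)/(6EI) = 520.8/EI
  δ_0 = 2371/EI
Tip deflection under a unit load at B: L³/(3EI) = 41.67/EI.
Compatibility at B: δ_0 − R_B·δ_{BB} = 0, so R_B = 2371/41.67 = 56.91 kN.
Moment equilibrium about A: M_A = Σ(load moments about A) − R_B·L = 369.2 − 56.91×5 = 84.6 kN·m.

M_A = 84.6 kN·m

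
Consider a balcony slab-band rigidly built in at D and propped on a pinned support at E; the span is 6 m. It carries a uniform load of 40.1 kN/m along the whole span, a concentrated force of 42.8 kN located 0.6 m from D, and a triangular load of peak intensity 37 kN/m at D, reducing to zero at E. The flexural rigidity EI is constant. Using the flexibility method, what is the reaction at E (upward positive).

Take the reaction at E as the redundant and release it; the primary structure is a cantilever fixed at D.
Primary-structure tip deflection at E by superposition:
  UDL 40.1: wL⁴/(8EI) = 6496/EI
  point load 42.8 at a = 0.6: Pa²(3L − a)/(6EI) = 44.68/EI
  triangular load, peak 37 at the fixed end: w₀L⁴/(30EI) = 1598/EI
  δ_0 = 8139/EI
Flexibility coefficient — unit upward force at E: δ_{EE} = L³/(3EI) = 72/EI.
The prop prevents deflection at E: R_E = δ_0/δ_{EE} = 8139/72 = 113 kN.

R_E = 113 kN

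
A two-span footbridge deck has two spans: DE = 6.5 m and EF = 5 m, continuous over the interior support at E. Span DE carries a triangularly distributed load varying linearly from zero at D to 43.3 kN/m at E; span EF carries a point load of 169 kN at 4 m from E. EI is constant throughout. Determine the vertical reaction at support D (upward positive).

R_D = 30.88 kN

Release continuity at E by inserting a hinge; the redundant is the internal moment M_E. The primary structure is two simply-supported spans DE and EF.
Discontinuity in slope at E on the released structure — sum the simple-span end rotations:
  span DE: triangular load, peak 43.3: w₀L³/(45EI) = 264.3/EI
  span EF: point load 169 at a = 4: Pab(L + b)/(6LEI) = 135.2/EI
  relative rotation θ_0 = (264.3 + 135.2)/EI = 399.5/EI
A unit hogging moment at E produces rotation L₁/(3EI) + L₂/(3EI) = 3.833/EI.
Slope continuity at E: θ_0 = M_E·3.833/EI, so M_E = 399.5/3.833 = 104.2 kN·m (hogging).
Span DE, ΣM about D with M_E applied at E: R_E^{DE}·6.5 = 609.8 + 104.2, so R_E^{DE} = 109.8 kN and R_D = 140.7 − 109.8 = 30.88 kN.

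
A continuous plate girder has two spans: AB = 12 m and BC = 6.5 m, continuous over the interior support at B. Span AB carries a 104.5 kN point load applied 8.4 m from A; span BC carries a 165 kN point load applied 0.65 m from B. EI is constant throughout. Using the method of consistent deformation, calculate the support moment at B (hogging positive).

Insert a hinge at B; M_B is the redundant, and each span becomes simply supported.
Rotations at B on the released spans (each span's end-slope, ×1/EI):
  span AB: point load 104.5 at a = 8.4: Pab(L + a)/(6LEI) = 895.4/EI
  span BC: point load 165 at a = 0.65: Pab(L + b)/(6LEI) = 198.7/EI
  relative rotation θ_0 = (895.4 + 198.7)/EI = 1094/EI
A unit hogging moment at B produces rotation L₁/(3EI) + L₂/(3EI) = 6.167/EI.
Slope continuity at B: θ_0 = M_B·6.167/EI, so M_B = 1094/6.167 = 177.4 kN·m (hogging).

M_B = 177.4 kN·m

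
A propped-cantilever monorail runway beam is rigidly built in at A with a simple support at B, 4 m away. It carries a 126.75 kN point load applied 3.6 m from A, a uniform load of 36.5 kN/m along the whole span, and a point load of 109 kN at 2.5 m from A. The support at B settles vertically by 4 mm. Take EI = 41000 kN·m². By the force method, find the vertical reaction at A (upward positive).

R_A = 176.3 kN

Choose R_B as the redundant. The primary structure is the cantilever fixed at A.
Free-end deflection of the primary structure under the applied loading (downward +):
  point load 126.75 at a = 3.6: Pa²(3L − a)/(6EI) = 2300/EI
  UDL 36.5: wL⁴/(8EI) = 1168/EI
  point load 109 at a = 2.5: Pa²(3L − a)/(6EI) = 1079/EI
  δ_0 = 4546/EI
Tip deflection under a unit load at B: L³/(3EI) = 21.33/EI.
With EI = 41000 kN·m²: δ_0 = 0.11089 m and δ_{BB} = 0.00052 m/kN.
Compatibility — the beam at B must follow the support down by 0.004 m: δ_0 − R_B·δ_{BB} = 0.004, so R_B = (0.11089 − 0.004)/0.00052 = 205.4 kN.
Vertical equilibrium: R_A = ΣP − R_B = 381.8 − 205.4 = 176.3 kN.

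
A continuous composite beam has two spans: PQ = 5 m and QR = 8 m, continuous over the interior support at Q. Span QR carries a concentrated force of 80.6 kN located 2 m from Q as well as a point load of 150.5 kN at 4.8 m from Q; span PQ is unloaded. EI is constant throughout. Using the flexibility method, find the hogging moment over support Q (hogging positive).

M_Q = 189.6 kN·m

Take M_Q as the redundant. Released structure: two simple spans PQ and QR with a hinge at Q.
Rotations at Q on the released spans (each span's end-slope, ×1/EI):
  span QR: point load 80.6 at a = 2: Pab(L + b)/(6LEI) = 282.1/EI
  span QR: point load 150.5 at a = 4.8: Pab(L + b)/(6LEI) = 539.4/EI
  relative rotation θ_0 = (0 + 821.5)/EI = 821.5/EI
A unit hogging moment at Q produces rotation L₁/(3EI) + L₂/(3EI) = 4.333/EI.
Compatibility: M_Q·(L₁+L₂)/(3EI) = θ_0, giving M_Q = 189.6 kN·m (hogging).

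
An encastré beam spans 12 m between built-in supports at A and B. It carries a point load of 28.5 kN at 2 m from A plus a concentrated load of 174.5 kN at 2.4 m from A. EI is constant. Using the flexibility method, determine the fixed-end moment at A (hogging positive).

M_A = 307.6 kN·m

Take the two fixed-end moments M_A, M_B as redundants; the released structure is the simple span AB.
On the primary (simply-supported) span, the end slopes from the loading are:
  at A: point load 28.5 at a = 2: Pab(L + b)/(6LEI) = 174.2/EI
  at B: point load 28.5 at a = 2: Pab(L + a)/(6LEI) = 110.8/EI
  at A: point load 174.5 at a = 2.4: Pab(L + b)/(6LEI) = 1206/EI
  at B: point load 174.5 at a = 2.4: Pab(L + a)/(6LEI) = 804.1/EI
  θ_A0 = 1380/EI,  θ_B0 = 914.9/EI
Flexibility coefficients: a unit moment at one end gives L/(3EI) there and L/(6EI) at the far end, so f₁₁ = f₂₂ = 4/EI and f₁₂ = f₂₁ = 2/EI.
Compatibility — zero rotation at each built-in end:
  4 M_A + 2 M_B = 1380
  2 M_A + 4 M_B = 914.9
Solving the pair gives M_A = 307.6 kN·m and M_B = 74.92 kN·m (hogging).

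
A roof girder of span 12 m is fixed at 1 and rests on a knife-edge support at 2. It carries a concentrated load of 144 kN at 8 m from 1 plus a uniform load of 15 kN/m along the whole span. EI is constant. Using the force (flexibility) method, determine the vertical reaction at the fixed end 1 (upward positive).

R_1 = 181.8 kN

Remove the prop at 2; the released (primary) structure is a cantilever built in at 1.
Free-end deflection of the primary structure under the applied loading (downward +):
  point load 144 at a = 8: Pa²(3L − a)/(6EI) = 43008/EI
  UDL 15: wL⁴/(8EI) = 38880/EI
  δ_0 = 81888/EI
Flexibility coefficient — unit upward force at 2: δ_{22} = L³/(3EI) = 576/EI.
Compatibility at 2: δ_0 − R_2·δ_{22} = 0, so R_2 = 81888/576 = 142.2 kN.
Vertical equilibrium: R_1 = ΣP − R_2 = 324 − 142.2 = 181.8 kN.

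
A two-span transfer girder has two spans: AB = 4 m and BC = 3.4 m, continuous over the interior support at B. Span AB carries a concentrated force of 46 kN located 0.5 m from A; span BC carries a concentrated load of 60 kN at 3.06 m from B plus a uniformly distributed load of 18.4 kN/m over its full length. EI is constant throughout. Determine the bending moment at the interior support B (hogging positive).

M_B = 22.97 kN·m

Release continuity at B by inserting a hinge; the redundant is the internal moment M_B. The primary structure is two simply-supported spans AB and BC.
End slopes at the hinge B, treating each span as simply supported:
  span AB: point load 46 at a = 0.5: Pab(L + a)/(6LEI) = 15.09/EI
  span BC: point load 60 at a = 3.06: Pab(L + b)/(6LEI) = 11.44/EI
  span BC: UDL 18.4: wL³/(24EI) = 30.13/EI
  relative rotation θ_0 = (15.09 + 41.58)/EI = 56.67/EI
A unit hogging moment at B produces rotation L₁/(3EI) + L₂/(3EI) = 2.467/EI.
Slope continuity at B: θ_0 = M_B·2.467/EI, so M_B = 56.67/2.467 = 22.97 kN·m (hogging).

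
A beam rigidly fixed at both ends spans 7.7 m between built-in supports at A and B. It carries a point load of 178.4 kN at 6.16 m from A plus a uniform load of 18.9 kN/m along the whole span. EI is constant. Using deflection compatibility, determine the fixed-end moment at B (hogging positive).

M_B = 269.2 kN·m

Release both end moments; the primary structure is a simply-supported span AB with redundants M_A and M_B.
Simple-span end rotations at A and B under the given loads:
  at A: point load 178.4 at a = 6.16: Pab(L + b)/(6LEI) = 338.5/EI
  at B: point load 178.4 at a = 6.16: Pab(L + a)/(6LEI) = 507.7/EI
  at A: UDL 18.9: wL³/(24EI) = 359.5/EI
  at B: UDL 18.9: wL³/(24EI) = 359.5/EI
  θ_A0 = 698/EI,  θ_B0 = 867.2/EI
Flexibility coefficients: a unit moment at one end gives L/(3EI) there and L/(6EI) at the far end, so f₁₁ = f₂₂ = 2.567/EI and f₁₂ = f₂₁ = 1.283/EI.
Compatibility — zero rotation at each built-in end:
  2.567 M_A + 1.283 M_B = 698
  1.283 M_A + 2.567 M_B = 867.2
Solving the pair gives M_A = 137.3 kN·m and M_B = 269.2 kN·m (hogging).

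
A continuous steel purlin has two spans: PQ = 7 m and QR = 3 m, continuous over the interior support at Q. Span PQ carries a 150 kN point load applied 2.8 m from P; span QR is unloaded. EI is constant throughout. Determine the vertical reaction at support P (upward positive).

R_P = 72.36 kN

Take M_Q as the redundant. Released structure: two simple spans PQ and QR with a hinge at Q.
Rotations at Q on the released spans (each span's end-slope, ×1/EI):
  span PQ: point load 150 at a = 2.8: Pab(L + a)/(6LEI) = 411.6/EI
  relative rotation θ_0 = (411.6 + 0)/EI = 411.6/EI
A unit hogging moment at Q produces rotation L₁/(3EI) + L₂/(3EI) = 3.333/EI.
Slope continuity at Q: θ_0 = M_Q·3.333/EI, so M_Q = 411.6/3.333 = 123.5 kN·m (hogging).
Span PQ, ΣM about P with M_Q applied at Q: R_Q^{PQ}·7 = 420 + 123.5, so R_Q^{PQ} = 77.64 kN and R_P = 150 − 77.64 = 72.36 kN.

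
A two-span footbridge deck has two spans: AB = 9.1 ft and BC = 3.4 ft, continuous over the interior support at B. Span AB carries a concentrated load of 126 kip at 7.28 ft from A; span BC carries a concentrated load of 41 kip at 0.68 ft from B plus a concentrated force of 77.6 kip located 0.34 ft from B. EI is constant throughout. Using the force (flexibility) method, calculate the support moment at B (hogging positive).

M_B = 131.8 kip·ft

Take M_B as the redundant. Released structure: two simple spans AB and BC with a hinge at B.
End slopes at the hinge B, treating each span as simply supported:
  span AB: point load 126 at a = 7.28: Pab(L + a)/(6LEI) = 500.8/EI
  span BC: point load 41 at a = 0.68: Pab(L + b)/(6LEI) = 22.75/EI
  span BC: point load 77.6 at a = 0.34: Pab(L + b)/(6LEI) = 25.57/EI
  relative rotation θ_0 = (500.8 + 48.32)/EI = 549.2/EI
A unit hogging moment at B produces rotation L₁/(3EI) + L₂/(3EI) = 4.167/EI.
Slope continuity at B: θ_0 = M_B·4.167/EI, so M_B = 549.2/4.167 = 131.8 kip·ft (hogging).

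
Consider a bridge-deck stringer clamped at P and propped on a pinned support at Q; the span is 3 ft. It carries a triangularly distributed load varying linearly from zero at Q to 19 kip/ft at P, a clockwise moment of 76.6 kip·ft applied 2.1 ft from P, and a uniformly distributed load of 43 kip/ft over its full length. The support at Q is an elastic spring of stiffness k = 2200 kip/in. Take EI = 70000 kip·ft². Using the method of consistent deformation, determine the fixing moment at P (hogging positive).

M_P = 92.53 kip·ft

Take the reaction at Q as the redundant and release it; the primary structure is a cantilever fixed at P.
Downward deflection at the released point Q due to the loads:
  triangular load, peak 19 at the fixed end: w₀L⁴/(30EI) = 51.3/EI
  clockwise couple 76.6 at a = 2.1: M₀a(2L − a)/(2EI) = 313.7/EI
  UDL 43: wL⁴/(8EI) = 435.4/EI
  δ_0 = 800.4/EI
Flexibility coefficient — unit upward force at Q: δ_{QQ} = L³/(3EI) = 9/EI.
With EI = 70000 kip·ft²: δ_0 = 0.011434 ft and δ_{QQ} = 0.000129 ft/kip.
Compatibility — the spring shortens by R_Q/k under the reaction it provides: δ_0 − R_Q·δ_{QQ} = R_Q/k. With 1/k = 1/(2200×12) ft/kip = 0.000038 ft/kip, R_Q = δ_0 / (δ_{QQ} + 1/k) = 0.011434 / (0.000129 + 0.000038) = 68.69 kip.
Moment equilibrium about P: M_P = Σ(load moments about P) − R_Q·L = 298.6 − 68.69×3 = 92.53 kip·ft.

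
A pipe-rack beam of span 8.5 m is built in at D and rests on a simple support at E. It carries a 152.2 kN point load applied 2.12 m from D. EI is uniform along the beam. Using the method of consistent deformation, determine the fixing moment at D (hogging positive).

Release the roller at E. Primary structure: cantilever fixed at D.
Downward deflection at the released point E due to the loads:
  point load 152.2 at a = 2.12: Pa²(3L − a)/(6EI) = 2666/EI
Tip deflection under a unit load at E: L³/(3EI) = 204.7/EI.
The prop prevents deflection at E: R_E = δ_0/δ_{EE} = 2666/204.7 = 13.02 kN.
Moment equilibrium about D: M_D = Σ(load moments about D) − R_E·L = 322.7 − 13.02×8.5 = 212 kN·m.

M_D = 212 kN·m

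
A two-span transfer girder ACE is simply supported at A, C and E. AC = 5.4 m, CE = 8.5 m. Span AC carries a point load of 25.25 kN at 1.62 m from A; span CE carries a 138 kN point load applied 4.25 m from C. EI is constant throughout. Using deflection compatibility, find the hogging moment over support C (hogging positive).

M_C = 141.7 kN·m

Take M_C as the redundant. Released structure: two simple spans AC and CE with a hinge at C.
Discontinuity in slope at C on the released structure — sum the simple-span end rotations:
  span AC: point load 25.25 at a = 1.62: Pab(L + a)/(6LEI) = 33.5/EI
  span CE: point load 138 at a = 4.25: Pab(L + b)/(6LEI) = 623.2/EI
  relative rotation θ_0 = (33.5 + 623.2)/EI = 656.7/EI
A unit hogging moment at C produces rotation L₁/(3EI) + L₂/(3EI) = 4.633/EI.
Compatibility: M_C·(L₁+L₂)/(3EI) = θ_0, giving M_C = 141.7 kN·m (hogging).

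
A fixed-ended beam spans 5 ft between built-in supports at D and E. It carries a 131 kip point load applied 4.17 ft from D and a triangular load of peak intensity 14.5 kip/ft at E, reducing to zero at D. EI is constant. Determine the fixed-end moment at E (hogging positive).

M_E = 93.75 kip·ft

Take the two fixed-end moments M_D, M_E as redundants; the released structure is the simple span DE.
End rotations of the released simple span under the applied load (×1/EI):
  at D: point load 131 at a = 4.17: Pab(L + b)/(6LEI) = 88.11/EI
  at E: point load 131 at a = 4.17: Pab(L + a)/(6LEI) = 138.6/EI
  at D: triangular load, peak 14.5: 7w₀L³/(360EI) = 35.24/EI
  at E: triangular load, peak 14.5: w₀L³/(45EI) = 40.28/EI
  θ_D0 = 123.4/EI,  θ_E0 = 178.9/EI
Flexibility coefficients: a unit moment at one end gives L/(3EI) there and L/(6EI) at the far end, so f₁₁ = f₂₂ = 1.667/EI and f₁₂ = f₂₁ = 0.8333/EI.
Compatibility — zero rotation at each built-in end:
  1.667 M_D + 0.8333 M_E = 123.4
  0.8333 M_D + 1.667 M_E = 178.9
Solving the pair gives M_D = 27.14 kip·ft and M_E = 93.75 kip·ft (hogging).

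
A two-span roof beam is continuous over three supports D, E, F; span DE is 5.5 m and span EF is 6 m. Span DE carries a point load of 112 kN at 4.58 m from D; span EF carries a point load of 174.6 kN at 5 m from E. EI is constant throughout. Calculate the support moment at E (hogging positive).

M_E = 81.89 kN·m

Insert a hinge at E; M_E is the redundant, and each span becomes simply supported.
Rotations at E on the released spans (each span's end-slope, ×1/EI):
  span DE: point load 112 at a = 4.58: Pab(L + a)/(6LEI) = 144.2/EI
  span EF: point load 174.6 at a = 5: Pab(L + b)/(6LEI) = 169.8/EI
  relative rotation θ_0 = (144.2 + 169.8)/EI = 313.9/EI
A unit hogging moment at E produces rotation L₁/(3EI) + L₂/(3EI) = 3.833/EI.
Compatibility: M_E·(L₁+L₂)/(3EI) = θ_0, giving M_E = 81.89 kN·m (hogging).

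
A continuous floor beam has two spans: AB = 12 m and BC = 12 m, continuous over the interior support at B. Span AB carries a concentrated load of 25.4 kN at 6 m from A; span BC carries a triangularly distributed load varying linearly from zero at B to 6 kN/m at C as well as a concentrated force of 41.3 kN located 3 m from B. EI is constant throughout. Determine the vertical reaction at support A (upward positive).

R_A = 4.831 kN

Release continuity at B by inserting a hinge; the redundant is the internal moment M_B. The primary structure is two simply-supported spans AB and BC.
End slopes at the hinge B, treating each span as simply supported:
  span AB: point load 25.4 at a = 6: Pab(L + a)/(6LEI) = 228.6/EI
  span BC: triangular load, peak 6: 7w₀L³/(360EI) = 201.6/EI
  span BC: point load 41.3 at a = 3: Pab(L + b)/(6LEI) = 325.2/EI
  relative rotation θ_0 = (228.6 + 526.8)/EI = 755.4/EI
A unit hogging moment at B produces rotation L₁/(3EI) + L₂/(3EI) = 8/EI.
Slope continuity at B: θ_0 = M_B·8/EI, so M_B = 755.4/8 = 94.43 kN·m (hogging).
Span AB, ΣM about A with M_B applied at B: R_B^{AB}·12 = 152.4 + 94.43, so R_B^{AB} = 20.57 kN and R_A = 25.4 − 20.57 = 4.831 kN.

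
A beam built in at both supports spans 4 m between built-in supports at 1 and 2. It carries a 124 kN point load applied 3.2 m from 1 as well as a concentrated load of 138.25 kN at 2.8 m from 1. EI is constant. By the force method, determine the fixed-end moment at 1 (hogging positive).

M_1 = 50.71 kN·m

Take the two fixed-end moments M_1, M_2 as redundants; the released structure is the simple span 12.
On the primary (simply-supported) span, the end slopes from the loading are:
  at 1: point load 124 at a = 3.2: Pab(L + b)/(6LEI) = 63.49/EI
  at 2: point load 124 at a = 3.2: Pab(L + a)/(6LEI) = 95.23/EI
  at 1: point load 138.25 at a = 2.8: Pab(L + b)/(6LEI) = 100.6/EI
  at 2: point load 138.25 at a = 2.8: Pab(L + a)/(6LEI) = 131.6/EI
  θ_10 = 164.1/EI,  θ_20 = 226.8/EI
Flexibility coefficients: a unit moment at one end gives L/(3EI) there and L/(6EI) at the far end, so f₁₁ = f₂₂ = 1.333/EI and f₁₂ = f₂₁ = 0.6667/EI.
Compatibility — zero rotation at each built-in end:
  1.333 M_1 + 0.6667 M_2 = 164.1
  0.6667 M_1 + 1.333 M_2 = 226.8
Solving the pair gives M_1 = 50.71 kN·m and M_2 = 144.8 kN·m (hogging).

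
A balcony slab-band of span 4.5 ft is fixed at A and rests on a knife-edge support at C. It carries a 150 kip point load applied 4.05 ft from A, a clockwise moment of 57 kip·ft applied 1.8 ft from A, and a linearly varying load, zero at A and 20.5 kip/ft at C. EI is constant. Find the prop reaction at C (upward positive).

R_C = 165.1 kip

Remove the prop at C; the released (primary) structure is a cantilever built in at A.
Free-end deflection of the primary structure under the applied loading (downward +):
  point load 150 at a = 4.05: Pa²(3L − a)/(6EI) = 3875/EI
  clockwise couple 57 at a = 1.8: M₀a(2L − a)/(2EI) = 369.4/EI
  triangular load, peak 20.5 at the free end: 11w₀L⁴/(120EI) = 770.6/EI
  δ_0 = 5015/EI
Flexibility coefficient — unit upward force at C: δ_{CC} = L³/(3EI) = 30.38/EI.
The prop prevents deflection at C: R_C = δ_0/δ_{CC} = 5015/30.38 = 165.1 kip.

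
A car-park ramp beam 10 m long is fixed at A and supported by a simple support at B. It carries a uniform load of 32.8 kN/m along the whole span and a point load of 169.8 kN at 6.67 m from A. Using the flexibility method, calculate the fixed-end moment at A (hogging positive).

Choose R_B as the redundant. The primary structure is the cantilever fixed at A.
Free-end deflection of the primary structure under the applied loading (downward +):
  UDL 32.8: wL⁴/(8EI) = 41000/EI
  point load 169.8 at a = 6.67: Pa²(3L − a)/(6EI) = 29373/EI
  δ_0 = 70373/EI
Flexibility coefficient — unit upward force at B: δ_{BB} = L³/(3EI) = 333.3/EI.
Compatibility at B: δ_0 − R_B·δ_{BB} = 0, so R_B = 70373/333.3 = 211.1 kN.
Moment equilibrium about A: M_A = Σ(load moments about A) − R_B·L = 2773 − 211.1×10 = 661.4 kN·m.

M_A = 661.4 kN·m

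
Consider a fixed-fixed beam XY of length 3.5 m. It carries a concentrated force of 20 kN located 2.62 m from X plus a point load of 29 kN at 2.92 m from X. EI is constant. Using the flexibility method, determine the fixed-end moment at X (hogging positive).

Take the two fixed-end moments M_X, M_Y as redundants; the released structure is the simple span XY.
Simple-span end rotations at X and Y under the given loads:
  at X: point load 20 at a = 2.62: Pab(L + b)/(6LEI) = 9.618/EI
  at Y: point load 20 at a = 2.62: Pab(L + a)/(6LEI) = 13.44/EI
  at X: point load 29 at a = 2.92: Pab(L + b)/(6LEI) = 9.542/EI
  at Y: point load 29 at a = 2.92: Pab(L + a)/(6LEI) = 15.01/EI
  θ_X0 = 19.16/EI,  θ_Y0 = 28.45/EI
Flexibility coefficients: a unit moment at one end gives L/(3EI) there and L/(6EI) at the far end, so f₁₁ = f₂₂ = 1.167/EI and f₁₂ = f₂₁ = 0.5833/EI.
Compatibility — zero rotation at each built-in end:
  1.167 M_X + 0.5833 M_Y = 19.16
  0.5833 M_X + 1.167 M_Y = 28.45
Solving the pair gives M_X = 5.638 kN·m and M_Y = 21.57 kN·m (hogging).

M_X = 5.638 kN·m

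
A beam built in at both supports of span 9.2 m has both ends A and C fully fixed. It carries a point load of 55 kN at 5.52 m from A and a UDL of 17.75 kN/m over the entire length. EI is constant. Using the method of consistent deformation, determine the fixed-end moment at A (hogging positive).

M_A = 173.8 kN·m

Take the two fixed-end moments M_A, M_C as redundants; the released structure is the simple span AC.
Simple-span end rotations at A and C under the given loads:
  at A: point load 55 at a = 5.52: Pab(L + b)/(6LEI) = 260.7/EI
  at C: point load 55 at a = 5.52: Pab(L + a)/(6LEI) = 297.9/EI
  at A: UDL 17.75: wL³/(24EI) = 575.9/EI
  at C: UDL 17.75: wL³/(24EI) = 575.9/EI
  θ_A0 = 836.6/EI,  θ_C0 = 873.8/EI
Flexibility coefficients: a unit moment at one end gives L/(3EI) there and L/(6EI) at the far end, so f₁₁ = f₂₂ = 3.067/EI and f₁₂ = f₂₁ = 1.533/EI.
Compatibility — zero rotation at each built-in end:
  3.067 M_A + 1.533 M_C = 836.6
  1.533 M_A + 3.067 M_C = 873.8
Solving the pair gives M_A = 173.8 kN·m and M_C = 198.1 kN·m (hogging).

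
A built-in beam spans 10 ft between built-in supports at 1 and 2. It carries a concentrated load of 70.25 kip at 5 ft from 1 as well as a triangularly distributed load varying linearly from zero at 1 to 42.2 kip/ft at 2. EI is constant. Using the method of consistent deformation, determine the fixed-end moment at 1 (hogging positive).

Release both end moments; the primary structure is a simply-supported span 12 with redundants M_1 and M_2.
Simple-span end rotations at 1 and 2 under the given loads:
  at 1: point load 70.25 at a = 5: Pab(L + b)/(6LEI) = 439.1/EI
  at 2: point load 70.25 at a = 5: Pab(L + a)/(6LEI) = 439.1/EI
  at 1: triangular load, peak 42.2: 7w₀L³/(360EI) = 820.6/EI
  at 2: triangular load, peak 42.2: w₀L³/(45EI) = 937.8/EI
  θ_10 = 1260/EI,  θ_20 = 1377/EI
Flexibility coefficients: a unit moment at one end gives L/(3EI) there and L/(6EI) at the far end, so f₁₁ = f₂₂ = 3.333/EI and f₁₂ = f₂₁ = 1.667/EI.
Compatibility — zero rotation at each built-in end:
  3.333 M_1 + 1.667 M_2 = 1260
  1.667 M_1 + 3.333 M_2 = 1377
Solving the pair gives M_1 = 228.5 kip·ft and M_2 = 298.8 kip·ft (hogging).

M_1 = 228.5 kip·ft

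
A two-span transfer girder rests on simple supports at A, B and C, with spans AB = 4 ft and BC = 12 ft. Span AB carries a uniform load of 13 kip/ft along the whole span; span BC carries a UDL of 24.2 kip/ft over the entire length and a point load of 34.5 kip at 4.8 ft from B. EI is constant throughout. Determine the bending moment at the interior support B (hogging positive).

M_B = 392.8 kip·ft

Take M_B as the redundant. Released structure: two simple spans AB and BC with a hinge at B.
Discontinuity in slope at B on the released structure — sum the simple-span end rotations:
  span AB: UDL 13: wL³/(24EI) = 34.67/EI
  span BC: UDL 24.2: wL³/(24EI) = 1742/EI
  span BC: point load 34.5 at a = 4.8: Pab(L + b)/(6LEI) = 318/EI
  relative rotation θ_0 = (34.67 + 2060)/EI = 2095/EI
A unit hogging moment at B produces rotation L₁/(3EI) + L₂/(3EI) = 5.333/EI.
Slope continuity at B: θ_0 = M_B·5.333/EI, so M_B = 2095/5.333 = 392.8 kip·ft (hogging).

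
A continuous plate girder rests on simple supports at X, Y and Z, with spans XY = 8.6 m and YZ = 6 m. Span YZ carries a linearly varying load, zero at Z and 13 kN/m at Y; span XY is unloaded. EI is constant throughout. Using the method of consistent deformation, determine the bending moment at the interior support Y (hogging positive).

M_Y = 12.82 kN·m

Take M_Y as the redundant. Released structure: two simple spans XY and YZ with a hinge at Y.
End slopes at the hinge Y, treating each span as simply supported:
  span YZ: triangular load, peak 13: w₀L³/(45EI) = 62.4/EI
  relative rotation θ_0 = (0 + 62.4)/EI = 62.4/EI
A unit hogging moment at Y produces rotation L₁/(3EI) + L₂/(3EI) = 4.867/EI.
Compatibility: M_Y·(L₁+L₂)/(3EI) = θ_0, giving M_Y = 12.82 kN·m (hogging).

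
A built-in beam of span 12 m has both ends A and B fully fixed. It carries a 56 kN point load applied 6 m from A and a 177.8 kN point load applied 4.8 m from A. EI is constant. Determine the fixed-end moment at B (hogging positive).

M_B = 288.8 kN·m

Release both end moments; the primary structure is a simply-supported span AB with redundants M_A and M_B.
Simple-span end rotations at A and B under the given loads:
  at A: point load 56 at a = 6: Pab(L + b)/(6LEI) = 504/EI
  at B: point load 56 at a = 6: Pab(L + a)/(6LEI) = 504/EI
  at A: point load 177.8 at a = 4.8: Pab(L + b)/(6LEI) = 1639/EI
  at B: point load 177.8 at a = 4.8: Pab(L + a)/(6LEI) = 1434/EI
  θ_A0 = 2143/EI,  θ_B0 = 1938/EI
Flexibility coefficients: a unit moment at one end gives L/(3EI) there and L/(6EI) at the far end, so f₁₁ = f₂₂ = 4/EI and f₁₂ = f₂₁ = 2/EI.
Compatibility — zero rotation at each built-in end:
  4 M_A + 2 M_B = 2143
  2 M_A + 4 M_B = 1938
Solving the pair gives M_A = 391.2 kN·m and M_B = 288.8 kN·m (hogging).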